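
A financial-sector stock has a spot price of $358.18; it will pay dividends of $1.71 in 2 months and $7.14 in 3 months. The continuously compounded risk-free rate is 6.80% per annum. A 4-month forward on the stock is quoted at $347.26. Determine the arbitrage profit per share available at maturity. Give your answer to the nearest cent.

$10.22 per share

PV(dividends) I = 1.71·e^(−0.0680·2/12) + 7.14·e^(−0.0680·3/12) = 8.7104
Fair forward F* = (S − I)·e^(rT) = (358.18 − 8.7104)·e^0.022667 = 349.4696 × 1.022926 = 357.4815
Market $347.26 < fair 357.4815: forward underpriced → reverse cash-and-carry (short the stock, invest proceeds at r, pay the dividends, go long the forward).
Profit at T = |F_mkt − F*| = |347.26 − 357.4815| = $10.22 per share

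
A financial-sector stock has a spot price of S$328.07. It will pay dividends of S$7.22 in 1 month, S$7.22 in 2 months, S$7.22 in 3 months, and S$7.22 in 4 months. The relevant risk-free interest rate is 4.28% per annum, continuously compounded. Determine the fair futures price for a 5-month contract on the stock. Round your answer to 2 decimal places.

PV(dividends) I = 7.22·e^(−0.0428·1/12) + 7.22·e^(−0.0428·2/12) + 7.22·e^(−0.0428·3/12) + 7.22·e^(−0.0428·4/12)
I = 7.1943 + 7.1687 + 7.1432 + 7.1177 = 28.6239
F = (S − I)·e^(rT) = (328.07 − 28.6239) · e^(0.0428·5/12)
= 299.4461 · e^0.017833 = 299.4461 × 1.017993 = S$304.83

S$304.83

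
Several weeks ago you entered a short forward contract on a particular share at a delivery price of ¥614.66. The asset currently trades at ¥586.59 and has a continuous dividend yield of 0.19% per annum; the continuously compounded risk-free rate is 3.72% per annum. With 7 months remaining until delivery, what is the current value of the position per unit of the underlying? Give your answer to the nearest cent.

¥15.53

Current fair forward for the remaining 7 months: F = S·e^((r − q)·T), (r − q) = 0.0372 − 0.0019 = 0.0353
F = 586.59 · e^(0.0353 × 7/12) = 586.59 × 1.020805 = 598.7940
Value of long forward = (F − K)·e^(−rT) = (598.7940 − 614.66) · e^(−0.0372·7/12)
= -15.8660 × 0.978534 = -15.53
Short position value = −(long value) = ¥15.53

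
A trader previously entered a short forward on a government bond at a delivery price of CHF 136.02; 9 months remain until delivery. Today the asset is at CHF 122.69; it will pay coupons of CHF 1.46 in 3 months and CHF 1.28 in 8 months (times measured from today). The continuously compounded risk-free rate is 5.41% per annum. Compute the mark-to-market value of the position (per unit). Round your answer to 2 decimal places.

CHF 10.60

PV(remaining coupons) I = 1.46·e^(−0.0541·3/12) + 1.28·e^(−0.0541·8/12) = 2.6750
Current forward F = (S − I)·e^(rT) = (122.69 − 2.6750)·e^(0.0541·9/12) = 120.0150 × 1.041409 = 124.9847
Value (long) = (F − K)·e^(−rT) = (124.9847 − 136.02) × 0.960237 = -10.5965
Short position value = −(long value) = CHF 10.60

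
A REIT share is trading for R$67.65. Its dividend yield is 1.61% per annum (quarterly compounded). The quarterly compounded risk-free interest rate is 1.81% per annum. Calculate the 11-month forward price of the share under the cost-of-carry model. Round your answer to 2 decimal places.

R$67.77

F = S · (1+r/4)^(4T) / (1+q/4)^(4T)
= 67.65 × 1.016692 / 1.014838 = 67.65 × 1.001827
F = R$67.77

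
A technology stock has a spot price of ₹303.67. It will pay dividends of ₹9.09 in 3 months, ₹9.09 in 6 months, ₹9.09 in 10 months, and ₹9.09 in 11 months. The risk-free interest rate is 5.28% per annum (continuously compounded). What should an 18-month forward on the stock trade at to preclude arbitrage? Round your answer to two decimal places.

PV(dividends) I = 9.09·e^(−0.0528·3/12) + 9.09·e^(−0.0528·6/12) + 9.09·e^(−0.0528·10/12) + 9.09·e^(−0.0528·11/12)
I = 8.9708 + 8.8532 + 8.6987 + 8.6605 = 35.1832
F = (S − I)·e^(rT) = (303.67 − 35.1832) · e^(0.0528·18/12)
= 268.4868 · e^0.079200 = 268.4868 × 1.082421 = ₹290.62

₹290.62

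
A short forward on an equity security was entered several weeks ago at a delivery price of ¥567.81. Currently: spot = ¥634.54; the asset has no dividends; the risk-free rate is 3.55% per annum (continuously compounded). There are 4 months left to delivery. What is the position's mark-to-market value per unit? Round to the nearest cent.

-¥73.41

Current fair forward for the remaining 4 months: F = S·e^(r·T), r = 0.0355
F = 634.54 · e^(0.0355 × 4/12) = 634.54 × 1.011904 = 642.0936
Value of long forward = (F − K)·e^(−rT) = (642.0936 − 567.81) · e^(−0.0355·4/12)
= 74.2836 × 0.988236 = 73.41
Short position value = −(long value) = -¥73.41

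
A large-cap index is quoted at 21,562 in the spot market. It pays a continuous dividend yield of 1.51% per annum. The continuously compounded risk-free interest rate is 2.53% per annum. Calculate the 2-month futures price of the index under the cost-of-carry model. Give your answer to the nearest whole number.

F = S·e^((r − q)T) = 21562 · e^((0.0253 − 0.0151) × 2/12)
= 21562 · e^0.001700 = 21562 × 1.001701
F = 21,599

21,599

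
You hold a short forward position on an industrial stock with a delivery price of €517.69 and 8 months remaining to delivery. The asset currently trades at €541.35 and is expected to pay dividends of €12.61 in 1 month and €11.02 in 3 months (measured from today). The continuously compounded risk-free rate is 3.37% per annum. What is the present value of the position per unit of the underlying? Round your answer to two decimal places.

-€11.66

PV(remaining dividends) I = 12.61·e^(−0.0337·1/12) + 11.02·e^(−0.0337·3/12) = 23.5022
Current forward F = (S − I)·e^(rT) = (541.35 − 23.5022)·e^(0.0337·8/12) = 517.8478 × 1.022721 = 529.6138
Value (long) = (F − K)·e^(−rT) = (529.6138 − 517.69) × 0.977784 = 11.6589
Short position value = −(long value) = -€11.66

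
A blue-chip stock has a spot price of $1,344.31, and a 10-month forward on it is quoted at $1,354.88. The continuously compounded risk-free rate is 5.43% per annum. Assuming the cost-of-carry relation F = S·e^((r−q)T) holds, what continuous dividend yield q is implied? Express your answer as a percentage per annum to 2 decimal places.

From F = S·e^((r−q)T): (r − q) = ln(F/S)/T
ln(1354.88/1344.31) = ln(1.007863) = 0.007832
(r − q) = 0.007832 / (10/12) = 0.009398
q = r − ln(F/S)/T = 0.0543 − 0.009398 = 0.044902
q = 4.49%

4.49%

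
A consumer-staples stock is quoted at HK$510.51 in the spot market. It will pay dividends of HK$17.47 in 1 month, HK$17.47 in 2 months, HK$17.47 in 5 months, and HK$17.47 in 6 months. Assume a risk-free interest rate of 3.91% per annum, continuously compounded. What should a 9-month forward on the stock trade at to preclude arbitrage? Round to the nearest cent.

PV(dividends) I = 17.47·e^(−0.0391·1/12) + 17.47·e^(−0.0391·2/12) + 17.47·e^(−0.0391·5/12) + 17.47·e^(−0.0391·6/12)
I = 17.4132 + 17.3565 + 17.1877 + 17.1318 = 69.0892
F = (S − I)·e^(rT) = (510.51 − 69.0892) · e^(0.0391·9/12)
= 441.4208 · e^0.029325 = 441.4208 × 1.029759 = HK$454.56

HK$454.56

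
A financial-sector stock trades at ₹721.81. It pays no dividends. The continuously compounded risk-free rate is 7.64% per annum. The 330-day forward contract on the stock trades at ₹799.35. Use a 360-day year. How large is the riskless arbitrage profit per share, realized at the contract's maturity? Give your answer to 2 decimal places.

Fair forward: F* = S·e^(carry·T), with carry = r = 0.0764
F* = 721.81 · e^(0.0764 × 330/360) = 721.81 · e^0.070033 = 721.81 × 1.072544 = ₹774.1730
Market ₹799.35 > fair ₹774.1730: forward overpriced → cash-and-carry (buy spot, short the forward).
At maturity, profit = |F_mkt − F*| = |799.35 − 774.1730| = ₹25.18 per share

₹25.18 per share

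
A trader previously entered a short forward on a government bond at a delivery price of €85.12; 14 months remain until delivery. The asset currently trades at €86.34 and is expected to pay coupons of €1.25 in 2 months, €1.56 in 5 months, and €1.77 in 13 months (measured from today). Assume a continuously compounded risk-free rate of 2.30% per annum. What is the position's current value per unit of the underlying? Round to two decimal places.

PV(remaining coupons) I = 1.25·e^(−0.0230·2/12) + 1.56·e^(−0.0230·5/12) + 1.77·e^(−0.0230·13/12) = 4.5168
Current forward F = (S − I)·e^(rT) = (86.34 − 4.5168)·e^(0.0230·14/12) = 81.8232 × 1.027197 = 84.0485
Value (long) = (F − K)·e^(−rT) = (84.0485 − 85.12) × 0.973523 = -1.0431
Short position value = −(long value) = €1.04

€1.04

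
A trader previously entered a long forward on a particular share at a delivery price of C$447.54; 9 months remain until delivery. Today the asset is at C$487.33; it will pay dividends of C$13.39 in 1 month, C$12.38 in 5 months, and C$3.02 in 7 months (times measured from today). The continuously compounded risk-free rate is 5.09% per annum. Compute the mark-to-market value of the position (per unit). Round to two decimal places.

C$28.17

PV(remaining dividends) I = 13.39·e^(−0.0509·1/12) + 12.38·e^(−0.0509·5/12) + 3.02·e^(−0.0509·7/12) = 28.3852
Current forward F = (S − I)·e^(rT) = (487.33 − 28.3852)·e^(0.0509·9/12) = 458.9448 × 1.038913 = 476.8037
Value (long) = (F − K)·e^(−rT) = (476.8037 − 447.54) × 0.962544 = 28.1676
Value = C$28.17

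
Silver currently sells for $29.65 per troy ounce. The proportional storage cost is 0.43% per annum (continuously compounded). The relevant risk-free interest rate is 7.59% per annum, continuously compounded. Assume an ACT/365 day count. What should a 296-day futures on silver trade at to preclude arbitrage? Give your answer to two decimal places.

$31.64 per troy ounce

Net carry = r + u − y = 0.0759 + 0.0043 − 0.0000 = 0.0802
F = S·e^((r+u−y)T) = 29.65 · e^(0.0802 × 296/365) = 29.65 · e^0.065039
= 29.65 × 1.067201 = $31.64 per troy ounce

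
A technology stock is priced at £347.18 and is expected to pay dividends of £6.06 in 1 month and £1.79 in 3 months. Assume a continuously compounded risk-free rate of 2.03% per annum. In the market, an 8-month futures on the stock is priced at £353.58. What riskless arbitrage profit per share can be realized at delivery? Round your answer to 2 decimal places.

£9.61 per share

PV(dividends) I = 6.06·e^(−0.0203·1/12) + 1.79·e^(−0.0203·3/12) = 7.8307
Fair futures F* = (S − I)·e^(rT) = (347.18 − 7.8307)·e^0.013533 = 339.3493 × 1.013625 = 343.9729
Market £353.58 > fair 343.9729: forward overpriced → cash-and-carry (borrow at r, buy the stock and collect the dividends, short the forward).
Profit at T = |F_mkt − F*| = |353.58 − 343.9729| = £9.61 per share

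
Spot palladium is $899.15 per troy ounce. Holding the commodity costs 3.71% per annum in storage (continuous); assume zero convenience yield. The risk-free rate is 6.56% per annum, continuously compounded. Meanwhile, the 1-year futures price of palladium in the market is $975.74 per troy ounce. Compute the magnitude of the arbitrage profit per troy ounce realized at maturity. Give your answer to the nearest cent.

$20.66 per troy ounce

Fair futures: F* = S·e^(carry·T), with carry = (r + u) = 0.0656 + 0.0371 = 0.1027
F* = 899.15 · e^(0.1027 × 12/12) = 899.15 · e^0.102700 = 899.15 × 1.108159 = $996.4012
Market $975.74 < fair $996.4012: forward underpriced → reverse cash-and-carry (short spot, go long the forward).
At maturity, profit = |F_mkt − F*| = |975.74 − 996.4012| = $20.66 per troy ounce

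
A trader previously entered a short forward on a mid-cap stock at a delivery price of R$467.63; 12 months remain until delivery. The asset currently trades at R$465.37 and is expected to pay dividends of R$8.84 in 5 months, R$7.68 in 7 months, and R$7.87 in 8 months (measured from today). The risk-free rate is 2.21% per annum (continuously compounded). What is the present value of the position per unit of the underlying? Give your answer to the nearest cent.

PV(remaining dividends) I = 8.84·e^(−0.0221·5/12) + 7.68·e^(−0.0221·7/12) + 7.87·e^(−0.0221·8/12) = 24.0955
Current forward F = (S − I)·e^(rT) = (465.37 − 24.0955)·e^(0.0221·12/12) = 441.2745 × 1.022346 = 451.1352
Value (long) = (F − K)·e^(−rT) = (451.1352 − 467.63) × 0.978142 = -16.1343
Short position value = −(long value) = R$16.13

R$16.13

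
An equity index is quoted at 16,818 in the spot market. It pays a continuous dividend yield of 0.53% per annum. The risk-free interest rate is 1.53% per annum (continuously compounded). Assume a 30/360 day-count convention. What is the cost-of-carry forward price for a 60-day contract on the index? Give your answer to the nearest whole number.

F = S·e^((r − q)T) = 16818 · e^((0.0153 − 0.0053) × 60/360)
= 16818 · e^0.001667 = 16818 × 1.001668
F = 16,846

16,846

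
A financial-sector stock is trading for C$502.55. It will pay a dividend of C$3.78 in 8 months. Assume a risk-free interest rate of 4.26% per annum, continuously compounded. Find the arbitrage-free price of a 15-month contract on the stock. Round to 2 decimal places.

C$526.16

PV(dividends) I = 3.78·e^(−0.0426·8/12)
I = 3.6742
F = (S − I)·e^(rT) = (502.55 − 3.6742) · e^(0.0426·15/12)
= 498.8758 · e^0.053250 = 498.8758 × 1.054693 = C$526.16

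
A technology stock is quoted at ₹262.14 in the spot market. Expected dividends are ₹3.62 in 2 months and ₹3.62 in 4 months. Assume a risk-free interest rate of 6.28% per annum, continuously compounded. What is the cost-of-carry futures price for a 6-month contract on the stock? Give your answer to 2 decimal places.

₹263.15

PV(dividends) I = 3.62·e^(−0.0628·2/12) + 3.62·e^(−0.0628·4/12)
I = 3.5823 + 3.5450 = 7.1273
F = (S − I)·e^(rT) = (262.14 − 7.1273) · e^(0.0628·6/12)
= 255.0127 · e^0.031400 = 255.0127 × 1.031898 = ₹263.15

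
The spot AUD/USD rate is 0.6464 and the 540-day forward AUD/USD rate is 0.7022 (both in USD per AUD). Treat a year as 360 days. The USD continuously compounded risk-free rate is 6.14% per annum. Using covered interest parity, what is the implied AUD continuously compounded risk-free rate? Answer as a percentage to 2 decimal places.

0.62%

F = S·e^((r_USD − r_AUD)T) ⇒ r_AUD = r_USD − ln(F/S)/T
ln(0.7022/0.6464) = 0.082800; /(540/360) = 0.055200
r_AUD = 0.0614 − 0.055200 = 0.006200
r_AUD = 0.62%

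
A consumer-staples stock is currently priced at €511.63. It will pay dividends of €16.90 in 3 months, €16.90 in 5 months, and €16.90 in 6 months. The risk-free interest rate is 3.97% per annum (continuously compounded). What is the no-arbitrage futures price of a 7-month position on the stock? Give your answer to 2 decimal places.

PV(dividends) I = 16.90·e^(−0.0397·3/12) + 16.90·e^(−0.0397·5/12) + 16.90·e^(−0.0397·6/12)
I = 16.7331 + 16.6227 + 16.5678 = 49.9236
F = (S − I)·e^(rT) = (511.63 − 49.9236) · e^(0.0397·7/12)
= 461.7064 · e^0.023158 = 461.7064 × 1.023428 = €472.52

€472.52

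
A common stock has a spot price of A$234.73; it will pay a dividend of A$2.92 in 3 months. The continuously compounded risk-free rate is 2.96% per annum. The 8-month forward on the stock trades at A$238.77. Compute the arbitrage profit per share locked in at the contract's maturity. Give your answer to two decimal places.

A$2.32 per share

PV(dividends) I = 2.92·e^(−0.0296·3/12) = 2.8985
Fair forward F* = (S − I)·e^(rT) = (234.73 − 2.8985)·e^0.019733 = 231.8315 × 1.019929 = 236.4517
Market A$238.77 > fair 236.4517: forward overpriced → cash-and-carry (borrow at r, buy the stock and collect the dividends, short the forward).
Profit at T = |F_mkt − F*| = |238.77 − 236.4517| = A$2.32 per share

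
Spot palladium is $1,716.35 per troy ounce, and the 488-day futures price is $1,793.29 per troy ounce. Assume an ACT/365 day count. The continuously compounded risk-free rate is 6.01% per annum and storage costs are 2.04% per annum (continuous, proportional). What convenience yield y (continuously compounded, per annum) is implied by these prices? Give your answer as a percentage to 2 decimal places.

4.77%

F = S·e^((r+u−y)T) ⇒ (r+u−y) = ln(F/S)/T
ln(1793.29/1716.35) = 0.043852; /T ⇒ 0.032799
y = r + u − ln(F/S)/T = 0.0601 + 0.0204 − 0.032799 = 0.047701
y = 4.77%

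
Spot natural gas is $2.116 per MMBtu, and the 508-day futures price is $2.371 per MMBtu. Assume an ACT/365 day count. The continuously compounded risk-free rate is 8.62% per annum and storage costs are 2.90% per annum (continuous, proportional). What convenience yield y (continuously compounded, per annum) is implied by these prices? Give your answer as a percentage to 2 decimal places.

3.34%

F = S·e^((r+u−y)T) ⇒ (r+u−y) = ln(F/S)/T
ln(2.371/2.116) = 0.113784; /T ⇒ 0.081754
y = r + u − ln(F/S)/T = 0.0862 + 0.0290 − 0.081754 = 0.033446
y = 3.34%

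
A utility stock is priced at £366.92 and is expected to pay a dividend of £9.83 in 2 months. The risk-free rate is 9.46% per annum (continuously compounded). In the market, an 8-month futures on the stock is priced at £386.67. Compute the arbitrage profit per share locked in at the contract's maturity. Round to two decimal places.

£6.17 per share

PV(dividends) I = 9.83·e^(−0.0946·2/12) = 9.6762
Fair futures F* = (S − I)·e^(rT) = (366.92 − 9.6762)·e^0.063067 = 357.2438 × 1.065098 = 380.4997
Market £386.67 > fair 380.4997: forward overpriced → cash-and-carry (borrow at r, buy the stock and collect the dividends, short the forward).
Profit at T = |F_mkt − F*| = |386.67 − 380.4997| = £6.17 per share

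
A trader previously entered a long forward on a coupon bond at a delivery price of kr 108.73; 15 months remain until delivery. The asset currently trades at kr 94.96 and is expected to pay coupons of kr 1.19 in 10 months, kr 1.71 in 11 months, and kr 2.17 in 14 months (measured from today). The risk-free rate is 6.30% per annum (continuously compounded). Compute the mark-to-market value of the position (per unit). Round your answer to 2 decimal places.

PV(remaining coupons) I = 1.19·e^(−0.0630·10/12) + 1.71·e^(−0.0630·11/12) + 2.17·e^(−0.0630·14/12) = 4.7594
Current forward F = (S − I)·e^(rT) = (94.96 − 4.7594)·e^(0.0630·15/12) = 90.2006 × 1.081934 = 97.5911
Value (long) = (F − K)·e^(−rT) = (97.5911 − 108.73) × 0.924271 = -10.2954
Value = -kr 10.30

-kr 10.30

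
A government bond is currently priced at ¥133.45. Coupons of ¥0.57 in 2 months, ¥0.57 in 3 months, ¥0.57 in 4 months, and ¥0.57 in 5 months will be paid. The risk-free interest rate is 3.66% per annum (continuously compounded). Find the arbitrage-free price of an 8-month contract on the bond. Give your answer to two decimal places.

PV(coupons) I = 0.57·e^(−0.0366·2/12) + 0.57·e^(−0.0366·3/12) + 0.57·e^(−0.0366·4/12) + 0.57·e^(−0.0366·5/12)
I = 0.5665 + 0.5648 + 0.5631 + 0.5614 = 2.2558
F = (S − I)·e^(rT) = (133.45 − 2.2558) · e^(0.0366·8/12)
= 131.1942 · e^0.024400 = 131.1942 × 1.024700 = ¥134.43

¥134.43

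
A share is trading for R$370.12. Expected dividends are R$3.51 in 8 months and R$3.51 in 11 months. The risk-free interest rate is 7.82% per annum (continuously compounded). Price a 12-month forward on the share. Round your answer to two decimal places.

R$393.09

PV(dividends) I = 3.51·e^(−0.0782·8/12) + 3.51·e^(−0.0782·11/12)
I = 3.3317 + 3.2672 = 6.5989
F = (S − I)·e^(rT) = (370.12 − 6.5989) · e^(0.0782·12/12)
= 363.5211 · e^0.078200 = 363.5211 × 1.081339 = R$393.09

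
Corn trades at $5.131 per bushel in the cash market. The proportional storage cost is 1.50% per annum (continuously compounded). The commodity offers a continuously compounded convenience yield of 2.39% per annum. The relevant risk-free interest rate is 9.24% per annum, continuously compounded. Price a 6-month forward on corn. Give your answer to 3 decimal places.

$5.350 per bushel

Net carry = r + u − y = 0.0924 + 0.0150 − 0.0239 = 0.0835
F = S·e^((r+u−y)T) = 5.131 · e^(0.0835 × 6/12) = 5.131 · e^0.041750
= 5.131 × 1.042634 = $5.350 per bushel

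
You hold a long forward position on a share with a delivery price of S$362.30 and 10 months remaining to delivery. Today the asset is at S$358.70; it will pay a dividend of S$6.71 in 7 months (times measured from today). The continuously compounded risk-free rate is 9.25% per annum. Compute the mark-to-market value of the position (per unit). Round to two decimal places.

S$16.92

PV(remaining dividends) I = 6.71·e^(−0.0925·7/12) = 6.3575
Current forward F = (S − I)·e^(rT) = (358.70 − 6.3575)·e^(0.0925·10/12) = 352.3425 × 1.080132 = 380.5764
Value (long) = (F − K)·e^(−rT) = (380.5764 − 362.30) × 0.925813 = 16.9205
Value = S$16.92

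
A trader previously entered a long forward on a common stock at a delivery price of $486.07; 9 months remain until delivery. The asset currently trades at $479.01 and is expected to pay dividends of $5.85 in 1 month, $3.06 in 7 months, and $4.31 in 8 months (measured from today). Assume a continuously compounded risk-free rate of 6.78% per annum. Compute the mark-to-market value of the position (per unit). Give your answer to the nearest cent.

$4.16

PV(remaining dividends) I = 5.85·e^(−0.0678·1/12) + 3.06·e^(−0.0678·7/12) + 4.31·e^(−0.0678·8/12) = 12.8779
Current forward F = (S − I)·e^(rT) = (479.01 − 12.8779)·e^(0.0678·9/12) = 466.1321 × 1.052165 = 490.4479
Value (long) = (F − K)·e^(−rT) = (490.4479 − 486.07) × 0.950421 = 4.1608
Value = $4.16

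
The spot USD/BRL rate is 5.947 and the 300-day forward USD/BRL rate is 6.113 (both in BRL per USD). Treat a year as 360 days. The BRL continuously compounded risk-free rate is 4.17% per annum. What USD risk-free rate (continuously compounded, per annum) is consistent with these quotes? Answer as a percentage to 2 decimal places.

0.87%

F = S·e^((r_BRL − r_USD)T) ⇒ r_USD = r_BRL − ln(F/S)/T
ln(6.113/5.947) = 0.027531; /(300/360) = 0.033037
r_USD = 0.0417 − 0.033037 = 0.008663
r_USD = 0.87%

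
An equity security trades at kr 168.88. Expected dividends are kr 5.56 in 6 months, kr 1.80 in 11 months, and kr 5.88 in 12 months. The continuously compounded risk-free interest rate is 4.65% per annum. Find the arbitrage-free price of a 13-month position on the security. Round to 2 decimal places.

PV(dividends) I = 5.56·e^(−0.0465·6/12) + 1.80·e^(−0.0465·11/12) + 5.88·e^(−0.0465·12/12)
I = 5.4322 + 1.7249 + 5.6128 = 12.7699
F = (S − I)·e^(rT) = (168.88 − 12.7699) · e^(0.0465·13/12)
= 156.1101 · e^0.050375 = 156.1101 × 1.051665 = kr 164.18

kr 164.18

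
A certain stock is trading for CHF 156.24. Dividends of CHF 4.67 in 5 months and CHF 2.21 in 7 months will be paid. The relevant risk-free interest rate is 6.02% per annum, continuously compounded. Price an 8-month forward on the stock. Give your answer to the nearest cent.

CHF 155.68

PV(dividends) I = 4.67·e^(−0.0602·5/12) + 2.21·e^(−0.0602·7/12)
I = 4.5543 + 2.1337 = 6.6880
F = (S − I)·e^(rT) = (156.24 − 6.6880) · e^(0.0602·8/12)
= 149.5520 · e^0.040133 = 149.5520 × 1.040949 = CHF 155.68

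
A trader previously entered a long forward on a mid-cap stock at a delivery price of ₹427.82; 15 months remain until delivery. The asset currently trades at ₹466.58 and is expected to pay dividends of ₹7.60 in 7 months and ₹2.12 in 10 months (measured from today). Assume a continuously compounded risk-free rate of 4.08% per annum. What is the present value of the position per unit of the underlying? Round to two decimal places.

PV(remaining dividends) I = 7.60·e^(−0.0408·7/12) + 2.12·e^(−0.0408·10/12) = 9.4704
Current forward F = (S − I)·e^(rT) = (466.58 − 9.4704)·e^(0.0408·15/12) = 457.1096 × 1.052323 = 481.0269
Value (long) = (F − K)·e^(−rT) = (481.0269 − 427.82) × 0.950279 = 50.5614
Value = ₹50.56

₹50.56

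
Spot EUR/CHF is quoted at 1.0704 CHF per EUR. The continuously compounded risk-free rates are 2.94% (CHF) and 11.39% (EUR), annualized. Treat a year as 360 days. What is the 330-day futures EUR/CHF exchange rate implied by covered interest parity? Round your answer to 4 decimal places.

0.9906

F = S·e^((r_CHF − r_EUR)T) = 1.0704 · e^((0.0294 − 0.1139) × 330/360)
= 1.0704 · e^-0.077458 = 1.0704 × 0.925466
F = 0.9906 CHF per EUR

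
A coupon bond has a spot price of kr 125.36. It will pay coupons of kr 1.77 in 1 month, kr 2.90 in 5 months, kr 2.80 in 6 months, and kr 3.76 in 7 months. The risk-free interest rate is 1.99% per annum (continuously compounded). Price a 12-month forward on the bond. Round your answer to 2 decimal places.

PV(coupons) I = 1.77·e^(−0.0199·1/12) + 2.90·e^(−0.0199·5/12) + 2.80·e^(−0.0199·6/12) + 3.76·e^(−0.0199·7/12)
I = 1.7671 + 2.8761 + 2.7723 + 3.7166 = 11.1321
F = (S − I)·e^(rT) = (125.36 − 11.1321) · e^(0.0199·12/12)
= 114.2279 · e^0.019900 = 114.2279 × 1.020099 = kr 116.52

kr 116.52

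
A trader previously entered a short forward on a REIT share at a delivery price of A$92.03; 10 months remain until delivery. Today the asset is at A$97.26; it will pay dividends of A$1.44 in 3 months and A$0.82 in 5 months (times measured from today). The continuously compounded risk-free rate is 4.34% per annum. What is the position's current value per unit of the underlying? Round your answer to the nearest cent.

-A$6.27

PV(remaining dividends) I = 1.44·e^(−0.0434·3/12) + 0.82·e^(−0.0434·5/12) = 2.2298
Current forward F = (S − I)·e^(rT) = (97.26 − 2.2298)·e^(0.0434·10/12) = 95.0302 × 1.036829 = 98.5301
Value (long) = (F − K)·e^(−rT) = (98.5301 − 92.03) × 0.964480 = 6.2692
Short position value = −(long value) = -A$6.27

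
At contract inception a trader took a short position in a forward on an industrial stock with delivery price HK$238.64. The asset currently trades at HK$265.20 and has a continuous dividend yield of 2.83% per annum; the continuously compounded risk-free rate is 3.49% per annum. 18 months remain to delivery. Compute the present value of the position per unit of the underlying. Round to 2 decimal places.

-HK$27.71

Current fair forward for the remaining 18 months: F = S·e^((r − q)·T), (r − q) = 0.0349 − 0.0283 = 0.0066
F = 265.20 · e^(0.0066 × 18/12) = 265.20 × 1.009949 = 267.8385
Value of long forward = (F − K)·e^(−rT) = (267.8385 − 238.64) · e^(−0.0349·18/12)
= 29.1985 × 0.948997 = 27.71
Short position value = −(long value) = -HK$27.71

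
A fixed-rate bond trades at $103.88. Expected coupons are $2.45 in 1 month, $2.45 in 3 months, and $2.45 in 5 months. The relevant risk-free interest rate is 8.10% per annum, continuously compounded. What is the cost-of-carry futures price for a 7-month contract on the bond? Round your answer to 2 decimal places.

$101.35

PV(coupons) I = 2.45·e^(−0.0810·1/12) + 2.45·e^(−0.0810·3/12) + 2.45·e^(−0.0810·5/12)
I = 2.4335 + 2.4009 + 2.3687 = 7.2031
F = (S − I)·e^(rT) = (103.88 − 7.2031) · e^(0.0810·7/12)
= 96.6769 · e^0.047250 = 96.6769 × 1.048384 = $101.35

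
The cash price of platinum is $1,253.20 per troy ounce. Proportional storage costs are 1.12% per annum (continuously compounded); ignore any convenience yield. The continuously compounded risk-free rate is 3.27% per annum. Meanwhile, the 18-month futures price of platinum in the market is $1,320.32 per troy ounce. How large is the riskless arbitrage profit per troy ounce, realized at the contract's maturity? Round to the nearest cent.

Fair futures: F* = S·e^(carry·T), with carry = (r + u) = 0.0327 + 0.0112 = 0.0439
F* = 1253.20 · e^(0.0439 × 18/12) = 1253.20 · e^0.06585000 = 1253.20 × 1.06806650 = $1338.5009
Market $1320.32 < fair $1338.5009: forward underpriced → reverse cash-and-carry (short spot, go long the forward).
At maturity, profit = |F_mkt − F*| = |1320.32 − 1338.5009| = $18.18 per troy ounce

$18.18 per troy ounce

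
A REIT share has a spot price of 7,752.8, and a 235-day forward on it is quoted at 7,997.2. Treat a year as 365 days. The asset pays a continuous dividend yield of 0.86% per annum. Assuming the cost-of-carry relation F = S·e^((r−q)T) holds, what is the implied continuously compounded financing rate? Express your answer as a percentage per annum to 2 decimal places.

5.68%

From F = S·e^((r−q)T): (r − q) = ln(F/S)/T
ln(7997.2/7752.8) = ln(1.031524) = 0.031037
(r − q) = 0.031037 / (235/365) = 0.048206
r = ln(F/S)/T + q = 0.048206 + 0.0086 = 0.056806
r = 5.68%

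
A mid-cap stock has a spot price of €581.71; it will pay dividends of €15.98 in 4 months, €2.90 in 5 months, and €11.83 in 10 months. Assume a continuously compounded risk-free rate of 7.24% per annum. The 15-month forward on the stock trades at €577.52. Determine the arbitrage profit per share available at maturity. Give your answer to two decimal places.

PV(dividends) I = 15.98·e^(−0.0724·4/12) + 2.90·e^(−0.0724·5/12) + 11.83·e^(−0.0724·10/12) = 29.5502
Fair forward F* = (S − I)·e^(rT) = (581.71 − 29.5502)·e^0.090500 = 552.1598 × 1.094722 = 604.4615
Market €577.52 < fair 604.4615: forward underpriced → reverse cash-and-carry (short the stock, invest proceeds at r, pay the dividends, go long the forward).
Profit at T = |F_mkt − F*| = |577.52 − 604.4615| = €26.94 per share

€26.94 per share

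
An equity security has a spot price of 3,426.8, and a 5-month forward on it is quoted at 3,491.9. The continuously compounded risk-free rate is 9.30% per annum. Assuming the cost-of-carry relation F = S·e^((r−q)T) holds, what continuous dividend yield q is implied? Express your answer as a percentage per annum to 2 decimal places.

From F = S·e^((r−q)T): (r − q) = ln(F/S)/T
ln(3491.9/3426.8) = ln(1.018997) = 0.018819
(r − q) = 0.018819 / (5/12) = 0.045166
q = r − ln(F/S)/T = 0.0930 − 0.045166 = 0.047834
q = 4.78%

4.78%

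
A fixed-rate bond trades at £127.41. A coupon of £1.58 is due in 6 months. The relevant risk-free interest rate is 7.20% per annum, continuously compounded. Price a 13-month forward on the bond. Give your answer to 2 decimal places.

PV(coupons) I = 1.58·e^(−0.0720·6/12)
I = 1.5241
F = (S − I)·e^(rT) = (127.41 − 1.5241) · e^(0.0720·13/12)
= 125.8859 · e^0.078000 = 125.8859 × 1.081123 = £136.10

£136.10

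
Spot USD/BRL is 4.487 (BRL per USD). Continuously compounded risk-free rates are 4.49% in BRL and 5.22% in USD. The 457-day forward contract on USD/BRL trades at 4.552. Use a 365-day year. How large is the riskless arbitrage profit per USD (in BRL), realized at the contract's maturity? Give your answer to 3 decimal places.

0.106 per USD (in BRL)

Fair forward: F* = S·e^(carry·T), with carry = (r_BRL − r_USD) = 0.0449 − 0.0522 = -0.0073
F* = 4.487 · e^(-0.0073 × 457/365) = 4.487 · e^-0.009140 = 4.487 × 0.990902 = 4.4462
Market 4.552 > fair 4.4462: forward overpriced → cash-and-carry (buy spot, short the forward).
At maturity, profit = |F_mkt − F*| = |4.552 − 4.4462| = 0.106 per USD (in BRL)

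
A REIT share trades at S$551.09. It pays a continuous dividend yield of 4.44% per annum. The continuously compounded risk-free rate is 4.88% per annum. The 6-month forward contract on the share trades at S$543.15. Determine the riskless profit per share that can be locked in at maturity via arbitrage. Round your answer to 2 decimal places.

Fair forward: F* = S·e^(carry·T), with carry = (r − q) = 0.0488 − 0.0444 = 0.0044
F* = 551.09 · e^(0.0044 × 6/12) = 551.09 · e^0.002200 = 551.09 × 1.002202 = S$552.3035
Market S$543.15 < fair S$552.3035: forward underpriced → reverse cash-and-carry (short spot, go long the forward).
At maturity, profit = |F_mkt − F*| = |543.15 − 552.3035| = S$9.15 per share

S$9.15 per share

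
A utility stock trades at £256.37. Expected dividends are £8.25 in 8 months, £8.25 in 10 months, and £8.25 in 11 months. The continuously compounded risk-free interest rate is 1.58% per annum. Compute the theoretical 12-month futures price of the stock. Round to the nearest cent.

£235.63

PV(dividends) I = 8.25·e^(−0.0158·8/12) + 8.25·e^(−0.0158·10/12) + 8.25·e^(−0.0158·11/12)
I = 8.1636 + 8.1421 + 8.1314 = 24.4371
F = (S − I)·e^(rT) = (256.37 − 24.4371) · e^(0.0158·12/12)
= 231.9329 · e^0.015800 = 231.9329 × 1.015925 = £235.63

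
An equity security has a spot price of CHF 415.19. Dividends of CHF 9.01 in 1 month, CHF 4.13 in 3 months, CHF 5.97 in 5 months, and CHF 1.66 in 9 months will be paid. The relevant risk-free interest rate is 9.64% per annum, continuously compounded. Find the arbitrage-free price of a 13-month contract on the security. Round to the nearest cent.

CHF 438.42

PV(dividends) I = 9.01·e^(−0.0964·1/12) + 4.13·e^(−0.0964·3/12) + 5.97·e^(−0.0964·5/12) + 1.66·e^(−0.0964·9/12)
I = 8.9379 + 4.0317 + 5.7350 + 1.5442 = 20.2488
F = (S − I)·e^(rT) = (415.19 − 20.2488) · e^(0.0964·13/12)
= 394.9412 · e^0.104433 = 394.9412 × 1.110081 = CHF 438.42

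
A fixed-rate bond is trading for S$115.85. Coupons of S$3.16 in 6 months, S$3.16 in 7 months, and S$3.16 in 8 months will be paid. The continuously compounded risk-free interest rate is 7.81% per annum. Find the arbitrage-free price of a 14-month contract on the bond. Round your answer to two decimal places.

S$116.98

PV(coupons) I = 3.16·e^(−0.0781·6/12) + 3.16·e^(−0.0781·7/12) + 3.16·e^(−0.0781·8/12)
I = 3.0390 + 3.0193 + 2.9997 = 9.0580
F = (S − I)·e^(rT) = (115.85 − 9.0580) · e^(0.0781·14/12)
= 106.7920 · e^0.091117 = 106.7920 × 1.095397 = S$116.98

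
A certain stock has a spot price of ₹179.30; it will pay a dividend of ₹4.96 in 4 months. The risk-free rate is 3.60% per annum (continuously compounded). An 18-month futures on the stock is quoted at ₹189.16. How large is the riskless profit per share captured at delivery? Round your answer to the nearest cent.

PV(dividends) I = 4.96·e^(−0.0360·4/12) = 4.9008
Fair futures F* = (S − I)·e^(rT) = (179.30 − 4.9008)·e^0.054000 = 174.3992 × 1.055485 = 184.0757
Market ₹189.16 > fair 184.0757: forward overpriced → cash-and-carry (borrow at r, buy the stock and collect the dividends, short the forward).
Profit at T = |F_mkt − F*| = |189.16 − 184.0757| = ₹5.08 per share

₹5.08 per share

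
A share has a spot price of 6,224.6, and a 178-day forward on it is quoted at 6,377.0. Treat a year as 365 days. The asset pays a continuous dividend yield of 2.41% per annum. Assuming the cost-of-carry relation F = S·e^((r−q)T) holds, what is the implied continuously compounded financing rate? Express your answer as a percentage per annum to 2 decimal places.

From F = S·e^((r−q)T): (r − q) = ln(F/S)/T
ln(6377.0/6224.6) = ln(1.024484) = 0.024189
(r − q) = 0.024189 / (178/365) = 0.049601
r = ln(F/S)/T + q = 0.049601 + 0.0241 = 0.073701
r = 7.37%

7.37%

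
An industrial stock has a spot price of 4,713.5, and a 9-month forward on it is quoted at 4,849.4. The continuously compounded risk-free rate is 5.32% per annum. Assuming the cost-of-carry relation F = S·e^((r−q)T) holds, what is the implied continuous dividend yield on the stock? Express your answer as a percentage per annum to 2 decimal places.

From F = S·e^((r−q)T): (r − q) = ln(F/S)/T
ln(4849.4/4713.5) = ln(1.028832) = 0.028424
(r − q) = 0.028424 / (9/12) = 0.037899
q = r − ln(F/S)/T = 0.0532 − 0.037899 = 0.015301
q = 1.53%

1.53%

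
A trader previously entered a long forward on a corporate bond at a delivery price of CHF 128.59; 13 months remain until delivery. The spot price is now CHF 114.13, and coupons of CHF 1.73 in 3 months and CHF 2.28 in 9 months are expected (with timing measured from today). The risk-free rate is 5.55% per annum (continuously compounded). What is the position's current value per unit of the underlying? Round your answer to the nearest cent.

-CHF 10.85

PV(remaining coupons) I = 1.73·e^(−0.0555·3/12) + 2.28·e^(−0.0555·9/12) = 3.8932
Current forward F = (S − I)·e^(rT) = (114.13 − 3.8932)·e^(0.0555·13/12) = 110.2368 × 1.061969 = 117.0681
Value (long) = (F − K)·e^(−rT) = (117.0681 − 128.59) × 0.941647 = -10.8496
Value = -CHF 10.85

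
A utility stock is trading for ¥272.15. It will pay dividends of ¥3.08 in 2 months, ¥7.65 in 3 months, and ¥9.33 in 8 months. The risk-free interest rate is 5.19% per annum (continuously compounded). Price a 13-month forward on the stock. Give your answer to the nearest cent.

¥267.14

PV(dividends) I = 3.08·e^(−0.0519·2/12) + 7.65·e^(−0.0519·3/12) + 9.33·e^(−0.0519·8/12)
I = 3.0535 + 7.5514 + 9.0127 = 19.6176
F = (S − I)·e^(rT) = (272.15 − 19.6176) · e^(0.0519·13/12)
= 252.5324 · e^0.056225 = 252.5324 × 1.057836 = ¥267.14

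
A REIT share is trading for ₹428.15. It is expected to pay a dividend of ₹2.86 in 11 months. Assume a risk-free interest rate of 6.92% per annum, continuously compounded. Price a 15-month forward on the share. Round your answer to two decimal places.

₹463.91

PV(dividends) I = 2.86·e^(−0.0692·11/12)
I = 2.6842
F = (S − I)·e^(rT) = (428.15 − 2.6842) · e^(0.0692·15/12)
= 425.4658 · e^0.086500 = 425.4658 × 1.090351 = ₹463.91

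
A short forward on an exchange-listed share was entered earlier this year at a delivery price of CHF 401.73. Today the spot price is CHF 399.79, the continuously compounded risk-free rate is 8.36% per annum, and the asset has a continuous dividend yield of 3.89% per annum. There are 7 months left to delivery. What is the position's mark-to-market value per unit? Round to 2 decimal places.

Current fair forward for the remaining 7 months: F = S·e^((r − q)·T), (r − q) = 0.0836 − 0.0389 = 0.0447
F = 399.79 · e^(0.0447 × 7/12) = 399.79 × 1.026418 = 410.3517
Value of long forward = (F − K)·e^(−rT) = (410.3517 − 401.73) · e^(−0.0836·7/12)
= 8.6217 × 0.952403 = 8.21
Short position value = −(long value) = -CHF 8.21

-CHF 8.21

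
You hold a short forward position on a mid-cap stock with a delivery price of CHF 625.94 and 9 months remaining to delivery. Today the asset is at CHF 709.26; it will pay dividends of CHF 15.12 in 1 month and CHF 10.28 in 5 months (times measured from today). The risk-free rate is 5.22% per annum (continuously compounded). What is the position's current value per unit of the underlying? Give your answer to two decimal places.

-CHF 82.24

PV(remaining dividends) I = 15.12·e^(−0.0522·1/12) + 10.28·e^(−0.0522·5/12) = 25.1132
Current forward F = (S − I)·e^(rT) = (709.26 − 25.1132)·e^(0.0522·9/12) = 684.1468 × 1.039926 = 711.4620
Value (long) = (F − K)·e^(−rT) = (711.4620 − 625.94) × 0.961606 = 82.2385
Short position value = −(long value) = -CHF 82.24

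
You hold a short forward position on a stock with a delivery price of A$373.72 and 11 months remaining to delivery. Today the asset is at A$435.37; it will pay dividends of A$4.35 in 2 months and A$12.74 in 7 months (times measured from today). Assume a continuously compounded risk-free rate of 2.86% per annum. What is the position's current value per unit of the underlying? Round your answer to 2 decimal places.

-A$54.46

PV(remaining dividends) I = 4.35·e^(−0.0286·2/12) + 12.74·e^(−0.0286·7/12) = 16.8585
Current forward F = (S − I)·e^(rT) = (435.37 − 16.8585)·e^(0.0286·11/12) = 418.5115 × 1.026563 = 429.6284
Value (long) = (F − K)·e^(−rT) = (429.6284 − 373.72) × 0.974124 = 54.4617
Short position value = −(long value) = -A$54.46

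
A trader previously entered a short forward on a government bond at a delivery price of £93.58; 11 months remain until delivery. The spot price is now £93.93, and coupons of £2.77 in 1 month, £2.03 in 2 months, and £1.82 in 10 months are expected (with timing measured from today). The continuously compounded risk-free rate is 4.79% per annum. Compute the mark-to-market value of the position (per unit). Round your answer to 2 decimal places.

£2.15

PV(remaining coupons) I = 2.77·e^(−0.0479·1/12) + 2.03·e^(−0.0479·2/12) + 1.82·e^(−0.0479·10/12) = 6.5216
Current forward F = (S − I)·e^(rT) = (93.93 − 6.5216)·e^(0.0479·11/12) = 87.4084 × 1.044887 = 91.3319
Value (long) = (F − K)·e^(−rT) = (91.3319 − 93.58) × 0.957042 = -2.1515
Short position value = −(long value) = £2.15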